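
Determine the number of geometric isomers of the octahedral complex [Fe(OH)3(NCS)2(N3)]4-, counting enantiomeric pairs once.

There are 3 geometric isomers: OH mer, NCS cis; OH mer, NCS trans; OH fac, NCS cis.

3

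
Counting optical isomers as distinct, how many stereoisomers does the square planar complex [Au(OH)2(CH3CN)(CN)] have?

There are 2 geometric isomers: OH cis; OH trans.
Each arrangement has an internal mirror plane or centre of symmetry, so none is chiral.

2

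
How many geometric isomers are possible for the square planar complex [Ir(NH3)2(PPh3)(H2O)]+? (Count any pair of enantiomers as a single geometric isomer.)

2

A square has two trans pairs of vertices; adjacent vertices are cis.
There are 2 geometric isomers: NH3 cis; NH3 trans.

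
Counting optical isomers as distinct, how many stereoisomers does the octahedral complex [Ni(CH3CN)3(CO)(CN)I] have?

In an octahedral complex each vertex has one trans partner and four cis neighbours.
There are 4 geometric isomers: CH3CN mer (3 arrangements); CH3CN fac (chiral).
One of these lacks any improper symmetry element and so occurs as an enantiomeric pair, giving 4 + 1 = 5 stereoisomers in total.

5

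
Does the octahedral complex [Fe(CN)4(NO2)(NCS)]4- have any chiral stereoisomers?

no

Working through the distinct placements yields 2 geometric isomers: NO2 and NCS mutually trans; NO2 and NCS mutually cis.
Each arrangement has an internal mirror plane or centre of symmetry, so none is chiral.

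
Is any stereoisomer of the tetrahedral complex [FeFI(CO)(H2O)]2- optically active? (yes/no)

In a tetrahedral complex all four positions are equivalent and every pair of ligands is adjacent — there is no cis/trans distinction.
Only one geometric arrangement is possible; it has no improper symmetry element, so it exists as a pair of enantiomers (2 stereoisomers).

yes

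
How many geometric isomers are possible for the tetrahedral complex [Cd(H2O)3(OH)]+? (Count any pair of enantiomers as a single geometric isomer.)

In a tetrahedral complex all four positions are equivalent and every pair of ligands is adjacent — there is no cis/trans distinction.
Only one geometric arrangement is possible.

1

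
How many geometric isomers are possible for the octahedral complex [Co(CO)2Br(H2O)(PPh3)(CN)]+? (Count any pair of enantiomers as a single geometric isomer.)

The six octahedral sites form three mutually perpendicular trans pairs.
Systematic enumeration (placing each ligand type in turn and discarding arrangements equivalent by rotation or reflection) gives 9 geometric isomers.

9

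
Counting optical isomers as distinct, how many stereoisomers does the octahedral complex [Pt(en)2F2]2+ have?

3

Each en is bidentate and must span two cis positions.
Working through the distinct placements yields 2 geometric isomers: F trans; F cis (chiral).
One of these lacks any improper symmetry element and so occurs as an enantiomeric pair, giving 2 + 1 = 3 stereoisomers in total.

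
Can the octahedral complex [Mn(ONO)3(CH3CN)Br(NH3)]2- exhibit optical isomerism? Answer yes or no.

The distinct arrangements are (4 in all): ONO mer (3 arrangements); ONO fac (chiral).
One of these lacks any improper symmetry element and so occurs as an enantiomeric pair, giving 4 + 1 = 5 stereoisomers in total.

yes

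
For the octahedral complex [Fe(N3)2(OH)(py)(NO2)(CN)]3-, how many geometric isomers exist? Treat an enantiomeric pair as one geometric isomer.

9

Placing the ligands in turn and identifying arrangements related by rotation or reflection leaves 9 distinct geometric isomers.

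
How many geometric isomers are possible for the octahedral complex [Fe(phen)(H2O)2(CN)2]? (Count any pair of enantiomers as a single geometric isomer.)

The six octahedral sites form three mutually perpendicular trans pairs.
Each phen is bidentate and must span two cis positions.
The distinct arrangements are (3 in all): H2O cis, CN trans; H2O cis, CN cis (chiral); H2O trans, CN cis.

3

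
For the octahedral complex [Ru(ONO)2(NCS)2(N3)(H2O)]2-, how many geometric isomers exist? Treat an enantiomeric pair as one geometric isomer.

Working through the distinct placements yields 6 geometric isomers: ONO trans, NCS trans; ONO cis, NCS cis (3 arrangements, 2 chiral); ONO trans, NCS cis; ONO cis, NCS trans.

6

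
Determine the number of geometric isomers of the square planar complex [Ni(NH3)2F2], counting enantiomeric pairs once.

2

A square has two trans pairs of vertices; adjacent vertices are cis.
Systematic placement gives 2 geometric isomers: NH3 cis; NH3 trans.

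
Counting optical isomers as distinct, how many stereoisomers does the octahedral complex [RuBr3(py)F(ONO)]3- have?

In an octahedral complex each vertex has one trans partner and four cis neighbours.
Working through the distinct placements yields 4 geometric isomers: Br mer (3 arrangements); Br fac (chiral).
One of these lacks any improper symmetry element and so occurs as an enantiomeric pair, giving 4 + 1 = 5 stereoisomers in total.

5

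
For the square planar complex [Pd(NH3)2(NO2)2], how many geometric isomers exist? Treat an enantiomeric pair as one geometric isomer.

2

Working through the distinct placements yields 2 geometric isomers: NH3 cis; NH3 trans.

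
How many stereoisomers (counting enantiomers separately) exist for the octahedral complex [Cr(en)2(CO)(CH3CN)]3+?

In an octahedral complex each vertex has one trans partner and four cis neighbours.
Each en is bidentate and must span two cis positions.
Systematic placement gives 2 geometric isomers: CO and CH3CN mutually trans; CO and CH3CN mutually cis (chiral).
One of these lacks any improper symmetry element and so occurs as an enantiomeric pair, giving 2 + 1 = 3 stereoisomers in total.

3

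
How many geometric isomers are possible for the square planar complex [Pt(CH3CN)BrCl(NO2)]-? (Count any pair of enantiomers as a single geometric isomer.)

3

In a square planar complex each vertex has one trans partner and two cis neighbours.
Systematic placement gives 3 geometric isomers: (Br/Cl trans, CH3CN/NO2 trans); (Br/NO2 trans, CH3CN/Cl trans); (Br/CH3CN trans, Cl/NO2 trans).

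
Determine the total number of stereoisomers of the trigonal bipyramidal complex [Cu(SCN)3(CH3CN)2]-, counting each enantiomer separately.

3

A trigonal bipyramid has two axial and three equatorial sites, which are chemically inequivalent.
There are 3 geometric isomers: CH3CN both axial; CH3CN one axial, one equatorial; CH3CN both equatorial.
Each arrangement has an internal mirror plane or centre of symmetry, so none is chiral.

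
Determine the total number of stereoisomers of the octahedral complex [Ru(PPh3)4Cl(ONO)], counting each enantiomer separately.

An octahedron has six vertices in three trans pairs; every non-trans pair is cis.
The distinct arrangements are (2 in all): Cl and ONO mutually trans; Cl and ONO mutually cis.
Each arrangement has an internal mirror plane or centre of symmetry, so none is chiral.

2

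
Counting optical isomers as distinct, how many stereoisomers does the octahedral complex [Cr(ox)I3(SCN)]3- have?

2

The six octahedral sites form three mutually perpendicular trans pairs.
Each ox is bidentate and must span two cis positions.
There are 2 geometric isomers: I mer; I fac.
Each arrangement has an internal mirror plane or centre of symmetry, so none is chiral.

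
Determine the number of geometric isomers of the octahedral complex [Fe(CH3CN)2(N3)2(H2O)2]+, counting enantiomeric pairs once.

The six octahedral sites form three mutually perpendicular trans pairs.
Systematic placement gives 5 geometric isomers: CH3CN trans, N3 trans, H2O trans; CH3CN trans, N3 cis, H2O cis; CH3CN cis, N3 trans, H2O cis; CH3CN cis, N3 cis, H2O cis (chiral); CH3CN cis, N3 cis, H2O trans.

5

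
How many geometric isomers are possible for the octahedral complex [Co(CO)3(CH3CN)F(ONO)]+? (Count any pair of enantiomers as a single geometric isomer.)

4

The six octahedral sites form three mutually perpendicular trans pairs.
The distinct arrangements are (4 in all): CO mer (3 arrangements); CO fac (chiral).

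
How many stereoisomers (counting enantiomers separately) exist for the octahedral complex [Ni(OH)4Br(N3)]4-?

An octahedron has six vertices in three trans pairs; every non-trans pair is cis.
The distinct arrangements are (2 in all): Br and N3 mutually trans; Br and N3 mutually cis.
Each arrangement has an internal mirror plane or centre of symmetry, so none is chiral.

2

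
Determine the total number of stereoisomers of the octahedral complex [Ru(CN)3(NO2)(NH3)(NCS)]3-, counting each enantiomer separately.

An octahedron has six vertices in three trans pairs; every non-trans pair is cis.
Working through the distinct placements yields 4 geometric isomers: CN mer (3 arrangements); CN fac (chiral).
One of these lacks any improper symmetry element and so occurs as an enantiomeric pair, giving 4 + 1 = 5 stereoisomers in total.

5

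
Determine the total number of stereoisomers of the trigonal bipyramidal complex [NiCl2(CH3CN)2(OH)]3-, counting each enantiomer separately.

A trigonal bipyramid has two axial and three equatorial sites, which are chemically inequivalent.
Placing the ligands in turn and identifying arrangements related by rotation or reflection leaves 5 distinct geometric isomers.
One of these lacks any improper symmetry element and so occurs as an enantiomeric pair, giving 5 + 1 = 6 stereoisomers in total.

6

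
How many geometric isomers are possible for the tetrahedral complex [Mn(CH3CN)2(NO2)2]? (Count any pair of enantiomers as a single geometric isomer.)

1

Only one geometric arrangement is possible.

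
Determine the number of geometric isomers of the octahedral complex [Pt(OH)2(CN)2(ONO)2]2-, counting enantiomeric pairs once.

In an octahedral complex each vertex has one trans partner and four cis neighbours.
Working through the distinct placements yields 5 geometric isomers: OH trans, CN trans, ONO trans; OH cis, CN trans, ONO cis; OH cis, CN cis, ONO trans; OH cis, CN cis, ONO cis (chiral); OH trans, CN cis, ONO cis.

5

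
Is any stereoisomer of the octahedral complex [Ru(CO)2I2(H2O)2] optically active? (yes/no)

An octahedron has six vertices in three trans pairs; every non-trans pair is cis.
The distinct arrangements are (5 in all): CO trans, I trans, H2O trans; CO trans, I cis, H2O cis; CO cis, I trans, H2O cis; CO cis, I cis, H2O cis (chiral); CO cis, I cis, H2O trans.
One of these lacks any improper symmetry element and so occurs as an enantiomeric pair, giving 5 + 1 = 6 stereoisomers in total.

yes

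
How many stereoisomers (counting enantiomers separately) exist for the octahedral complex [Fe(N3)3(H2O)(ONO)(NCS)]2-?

5

An octahedron has six vertices in three trans pairs; every non-trans pair is cis.
The distinct arrangements are (4 in all): N3 mer (3 arrangements); N3 fac (chiral).
One of these lacks any improper symmetry element and so occurs as an enantiomeric pair, giving 4 + 1 = 5 stereoisomers in total.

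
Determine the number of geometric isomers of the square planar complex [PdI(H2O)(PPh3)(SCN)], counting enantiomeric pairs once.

3

In a square planar complex each vertex has one trans partner and two cis neighbours.
There are 3 geometric isomers: (H2O/PPh3 trans, I/SCN trans); (H2O/SCN trans, I/PPh3 trans); (H2O/I trans, PPh3/SCN trans).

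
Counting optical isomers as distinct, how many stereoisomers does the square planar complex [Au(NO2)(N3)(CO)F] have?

3

A square has two trans pairs of vertices; adjacent vertices are cis.
Working through the distinct placements yields 3 geometric isomers: (CO/N3 trans, F/NO2 trans); (CO/NO2 trans, F/N3 trans); (CO/F trans, N3/NO2 trans).
Each arrangement has an internal mirror plane or centre of symmetry, so none is chiral.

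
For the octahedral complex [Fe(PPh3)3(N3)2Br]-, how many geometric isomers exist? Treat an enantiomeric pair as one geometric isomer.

There are 3 geometric isomers: PPh3 mer, N3 cis; PPh3 mer, N3 trans; PPh3 fac, N3 cis.

3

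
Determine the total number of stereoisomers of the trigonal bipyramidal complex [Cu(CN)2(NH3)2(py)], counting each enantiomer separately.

A trigonal bipyramid has two axial and three equatorial sites, which are chemically inequivalent.
Systematic enumeration (placing each ligand type in turn and discarding arrangements equivalent by rotation or reflection) gives 5 geometric isomers.
One of these lacks any improper symmetry element and so occurs as an enantiomeric pair, giving 5 + 1 = 6 stereoisomers in total.

6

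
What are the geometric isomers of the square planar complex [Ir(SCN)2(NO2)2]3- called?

The distinct arrangements are (2 in all): SCN cis; SCN trans.

cis and trans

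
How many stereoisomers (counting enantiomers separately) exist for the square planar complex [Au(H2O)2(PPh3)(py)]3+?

The distinct arrangements are (2 in all): H2O cis; H2O trans.
Each arrangement has an internal mirror plane or centre of symmetry, so none is chiral.

2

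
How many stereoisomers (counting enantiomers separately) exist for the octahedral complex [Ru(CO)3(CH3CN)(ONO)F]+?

5

The six octahedral sites form three mutually perpendicular trans pairs.
There are 4 geometric isomers: CO mer (3 arrangements); CO fac (chiral).
One of these lacks any improper symmetry element and so occurs as an enantiomeric pair, giving 4 + 1 = 5 stereoisomers in total.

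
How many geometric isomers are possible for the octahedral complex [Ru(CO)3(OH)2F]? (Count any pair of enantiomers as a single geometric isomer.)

In an octahedral complex each vertex has one trans partner and four cis neighbours.
Systematic placement gives 3 geometric isomers: CO mer, OH trans; CO mer, OH cis; CO fac, OH cis.

3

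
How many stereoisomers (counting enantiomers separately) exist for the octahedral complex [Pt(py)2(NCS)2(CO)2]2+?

An octahedron has six vertices in three trans pairs; every non-trans pair is cis.
Systematic placement gives 5 geometric isomers: py trans, NCS trans, CO trans; py cis, NCS cis, CO trans; py trans, NCS cis, CO cis; py cis, NCS cis, CO cis (chiral); py cis, NCS trans, CO cis.
One of these lacks any improper symmetry element and so occurs as an enantiomeric pair, giving 5 + 1 = 6 stereoisomers in total.

6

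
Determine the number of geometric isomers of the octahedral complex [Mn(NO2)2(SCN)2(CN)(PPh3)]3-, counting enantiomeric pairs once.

6

In an octahedral complex each vertex has one trans partner and four cis neighbours.
Working through the distinct placements yields 6 geometric isomers: NO2 cis, SCN trans; NO2 cis, SCN cis (3 arrangements, 2 chiral); NO2 trans, SCN trans; NO2 trans, SCN cis.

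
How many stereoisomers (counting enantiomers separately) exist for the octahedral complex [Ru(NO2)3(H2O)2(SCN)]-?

3

The six octahedral sites form three mutually perpendicular trans pairs.
There are 3 geometric isomers: NO2 mer, H2O trans; NO2 fac, H2O cis; NO2 mer, H2O cis.
Each arrangement has an internal mirror plane or centre of symmetry, so none is chiral.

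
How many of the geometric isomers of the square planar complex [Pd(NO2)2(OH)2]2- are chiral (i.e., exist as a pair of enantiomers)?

0

A square has two trans pairs of vertices; adjacent vertices are cis.
Working through the distinct placements yields 2 geometric isomers: NO2 cis; NO2 trans.
Each arrangement has an internal mirror plane or centre of symmetry, so none is chiral.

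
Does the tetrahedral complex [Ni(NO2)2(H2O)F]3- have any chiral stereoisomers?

All four vertices of a tetrahedron are equivalent and mutually adjacent, so cis/trans isomerism cannot arise.
Only one geometric arrangement is possible.

no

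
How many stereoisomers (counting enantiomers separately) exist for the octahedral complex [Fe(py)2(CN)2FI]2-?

The six octahedral sites form three mutually perpendicular trans pairs.
Working through the distinct placements yields 6 geometric isomers: py trans, CN trans; py cis, CN trans; py trans, CN cis; py cis, CN cis (3 arrangements, 2 chiral).
Of these, 2 lack any improper symmetry element and so occur as enantiomeric pairs, giving 6 + 2 = 8 stereoisomers in total.

8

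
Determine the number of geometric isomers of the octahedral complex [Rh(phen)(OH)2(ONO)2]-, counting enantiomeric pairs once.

The six octahedral sites form three mutually perpendicular trans pairs.
Each phen is bidentate and must span two cis positions.
The distinct arrangements are (3 in all): OH trans, ONO cis; OH cis, ONO cis (chiral); OH cis, ONO trans.

3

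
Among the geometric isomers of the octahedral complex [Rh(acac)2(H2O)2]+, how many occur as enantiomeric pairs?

The six octahedral sites form three mutually perpendicular trans pairs.
Each acac is bidentate and must span two cis positions.
Working through the distinct placements yields 2 geometric isomers: H2O trans; H2O cis (chiral).
One of these lacks any improper symmetry element and so occurs as an enantiomeric pair, giving 2 + 1 = 3 stereoisomers in total.

1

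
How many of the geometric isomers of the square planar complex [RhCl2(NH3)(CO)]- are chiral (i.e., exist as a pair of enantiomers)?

0

In a square planar complex each vertex has one trans partner and two cis neighbours.
Systematic placement gives 2 geometric isomers: Cl cis; Cl trans.
Each arrangement has an internal mirror plane or centre of symmetry, so none is chiral.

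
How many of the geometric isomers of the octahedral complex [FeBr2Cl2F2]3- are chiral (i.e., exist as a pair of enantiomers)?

An octahedron has six vertices in three trans pairs; every non-trans pair is cis.
The distinct arrangements are (5 in all): Br trans, Cl trans, F trans; Br trans, Cl cis, F cis; Br cis, Cl cis, F trans; Br cis, Cl cis, F cis (chiral); Br cis, Cl trans, F cis.
One of these lacks any improper symmetry element and so occurs as an enantiomeric pair, giving 5 + 1 = 6 stereoisomers in total.

1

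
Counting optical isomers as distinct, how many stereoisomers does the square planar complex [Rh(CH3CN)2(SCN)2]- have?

2

A square has two trans pairs of vertices; adjacent vertices are cis.
There are 2 geometric isomers: CH3CN cis; CH3CN trans.
Each arrangement has an internal mirror plane or centre of symmetry, so none is chiral.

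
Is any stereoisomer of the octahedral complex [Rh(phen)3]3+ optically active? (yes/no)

yes

An octahedron has six vertices in three trans pairs; every non-trans pair is cis.
Each phen is bidentate and must span two cis positions.
Only one geometric arrangement is possible; it has no improper symmetry element, so it exists as a pair of enantiomers (2 stereoisomers).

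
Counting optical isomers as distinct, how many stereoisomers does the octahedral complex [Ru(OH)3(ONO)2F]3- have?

3

In an octahedral complex each vertex has one trans partner and four cis neighbours.
The distinct arrangements are (3 in all): OH mer, ONO trans; OH fac, ONO cis; OH mer, ONO cis.
Each arrangement has an internal mirror plane or centre of symmetry, so none is chiral.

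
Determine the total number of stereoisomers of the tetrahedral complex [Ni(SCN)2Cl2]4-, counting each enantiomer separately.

Only one geometric arrangement is possible.

1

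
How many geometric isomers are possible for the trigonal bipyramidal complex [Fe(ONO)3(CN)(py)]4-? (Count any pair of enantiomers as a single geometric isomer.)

4

Working through the distinct placements yields 4 geometric isomers: CN axial, py equatorial; CN axial, py axial; CN equatorial, py equatorial; CN equatorial, py axial.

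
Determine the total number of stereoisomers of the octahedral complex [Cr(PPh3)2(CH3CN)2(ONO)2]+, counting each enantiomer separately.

The six octahedral sites form three mutually perpendicular trans pairs.
There are 5 geometric isomers: PPh3 trans, CH3CN trans, ONO trans; PPh3 cis, CH3CN trans, ONO cis; PPh3 trans, CH3CN cis, ONO cis; PPh3 cis, CH3CN cis, ONO cis (chiral); PPh3 cis, CH3CN cis, ONO trans.
One of these lacks any improper symmetry element and so occurs as an enantiomeric pair, giving 5 + 1 = 6 stereoisomers in total.

6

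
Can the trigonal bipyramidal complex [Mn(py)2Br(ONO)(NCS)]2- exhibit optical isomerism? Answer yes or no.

yes

In a trigonal bipyramid the two axial positions differ from the three equatorial ones.
Placing the ligands in turn and identifying arrangements related by rotation or reflection leaves 7 distinct geometric isomers.
Of these, 3 lack any improper symmetry element and so occur as enantiomeric pairs, giving 7 + 3 = 10 stereoisomers in total.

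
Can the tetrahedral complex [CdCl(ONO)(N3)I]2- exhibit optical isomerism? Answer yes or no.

Only one geometric arrangement is possible; it has no improper symmetry element, so it exists as a pair of enantiomers (2 stereoisomers).

yes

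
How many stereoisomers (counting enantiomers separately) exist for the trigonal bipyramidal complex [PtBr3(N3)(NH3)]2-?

In a trigonal bipyramid the two axial positions differ from the three equatorial ones.
The distinct arrangements are (4 in all): N3 equatorial, NH3 equatorial; N3 axial, NH3 equatorial; N3 equatorial, NH3 axial; N3 axial, NH3 axial.
Each arrangement has an internal mirror plane or centre of symmetry, so none is chiral.

4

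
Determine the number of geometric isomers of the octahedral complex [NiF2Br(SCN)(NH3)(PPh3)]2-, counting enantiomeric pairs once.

9

In an octahedral complex each vertex has one trans partner and four cis neighbours.
Systematic enumeration (placing each ligand type in turn and discarding arrangements equivalent by rotation or reflection) gives 9 geometric isomers.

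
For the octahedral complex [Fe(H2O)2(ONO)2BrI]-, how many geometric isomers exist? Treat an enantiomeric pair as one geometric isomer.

Working through the distinct placements yields 6 geometric isomers: H2O cis, ONO trans; H2O cis, ONO cis (3 arrangements, 2 chiral); H2O trans, ONO trans; H2O trans, ONO cis.

6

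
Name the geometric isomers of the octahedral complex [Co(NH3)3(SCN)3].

fac and mer

In an octahedral complex each vertex has one trans partner and four cis neighbours.
The distinct arrangements are (2 in all): NH3 mer; NH3 fac.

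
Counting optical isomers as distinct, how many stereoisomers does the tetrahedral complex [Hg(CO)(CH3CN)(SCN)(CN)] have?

All four vertices of a tetrahedron are equivalent and mutually adjacent, so cis/trans isomerism cannot arise.
Only one geometric arrangement is possible; it has no improper symmetry element, so it exists as a pair of enantiomers (2 stereoisomers).

2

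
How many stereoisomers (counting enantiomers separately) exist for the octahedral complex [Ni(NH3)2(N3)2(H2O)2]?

An octahedron has six vertices in three trans pairs; every non-trans pair is cis.
There are 5 geometric isomers: NH3 trans, N3 trans, H2O trans; NH3 cis, N3 cis, H2O trans; NH3 trans, N3 cis, H2O cis; NH3 cis, N3 cis, H2O cis (chiral); NH3 cis, N3 trans, H2O cis.
One of these lacks any improper symmetry element and so occurs as an enantiomeric pair, giving 5 + 1 = 6 stereoisomers in total.

6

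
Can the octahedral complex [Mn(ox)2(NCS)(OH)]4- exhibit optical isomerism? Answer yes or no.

Each ox is bidentate and must span two cis positions.
There are 2 geometric isomers: NCS and OH mutually trans; NCS and OH mutually cis (chiral).
One of these lacks any improper symmetry element and so occurs as an enantiomeric pair, giving 2 + 1 = 3 stereoisomers in total.

yes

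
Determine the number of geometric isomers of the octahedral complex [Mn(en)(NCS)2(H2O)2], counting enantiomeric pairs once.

Each en is bidentate and must span two cis positions.
There are 3 geometric isomers: NCS cis, H2O trans; NCS cis, H2O cis (chiral); NCS trans, H2O cis.

3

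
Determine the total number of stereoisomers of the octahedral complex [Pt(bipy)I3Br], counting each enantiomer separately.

Each bipy is bidentate and must span two cis positions.
The distinct arrangements are (2 in all): I fac; I mer.
Each arrangement has an internal mirror plane or centre of symmetry, so none is chiral.

2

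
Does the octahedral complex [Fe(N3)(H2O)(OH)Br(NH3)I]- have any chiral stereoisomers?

In an octahedral complex each vertex has one trans partner and four cis neighbours.
Systematic enumeration (placing each ligand type in turn and discarding arrangements equivalent by rotation or reflection) gives 15 geometric isomers.
Of these, 15 lack any improper symmetry element and so occur as enantiomeric pairs, giving 15 + 15 = 30 stereoisomers in total.

yes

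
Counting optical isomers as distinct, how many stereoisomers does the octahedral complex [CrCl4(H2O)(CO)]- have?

2

An octahedron has six vertices in three trans pairs; every non-trans pair is cis.
Working through the distinct placements yields 2 geometric isomers: H2O and CO mutually cis; H2O and CO mutually trans.
Each arrangement has an internal mirror plane or centre of symmetry, so none is chiral.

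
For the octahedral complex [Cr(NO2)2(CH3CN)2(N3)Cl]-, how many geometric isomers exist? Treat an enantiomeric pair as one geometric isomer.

6

The six octahedral sites form three mutually perpendicular trans pairs.
Working through the distinct placements yields 6 geometric isomers: NO2 trans, CH3CN trans; NO2 cis, CH3CN trans; NO2 trans, CH3CN cis; NO2 cis, CH3CN cis (3 arrangements, 2 chiral).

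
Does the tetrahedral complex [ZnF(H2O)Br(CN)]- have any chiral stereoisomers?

yes

All four vertices of a tetrahedron are equivalent and mutually adjacent, so cis/trans isomerism cannot arise.
Only one geometric arrangement is possible; it has no improper symmetry element, so it exists as a pair of enantiomers (2 stereoisomers).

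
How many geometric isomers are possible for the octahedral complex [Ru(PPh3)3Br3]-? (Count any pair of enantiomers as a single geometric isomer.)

2

The distinct arrangements are (2 in all): PPh3 mer; PPh3 fac.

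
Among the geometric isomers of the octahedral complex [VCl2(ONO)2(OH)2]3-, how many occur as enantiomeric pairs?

An octahedron has six vertices in three trans pairs; every non-trans pair is cis.
There are 5 geometric isomers: Cl trans, ONO trans, OH trans; Cl trans, ONO cis, OH cis; Cl cis, ONO trans, OH cis; Cl cis, ONO cis, OH cis (chiral); Cl cis, ONO cis, OH trans.
One of these lacks any improper symmetry element and so occurs as an enantiomeric pair, giving 5 + 1 = 6 stereoisomers in total.

1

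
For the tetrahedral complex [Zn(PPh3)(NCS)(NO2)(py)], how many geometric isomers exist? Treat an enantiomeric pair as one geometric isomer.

1

In a tetrahedral complex all four positions are equivalent and every pair of ligands is adjacent — there is no cis/trans distinction.
Only one geometric arrangement is possible; it has no improper symmetry element, so it exists as a pair of enantiomers (2 stereoisomers).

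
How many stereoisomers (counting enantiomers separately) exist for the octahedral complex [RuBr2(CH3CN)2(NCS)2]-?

6

There are 5 geometric isomers: Br trans, CH3CN trans, NCS trans; Br trans, CH3CN cis, NCS cis; Br cis, CH3CN cis, NCS trans; Br cis, CH3CN cis, NCS cis (chiral); Br cis, CH3CN trans, NCS cis.
One of these lacks any improper symmetry element and so occurs as an enantiomeric pair, giving 5 + 1 = 6 stereoisomers in total.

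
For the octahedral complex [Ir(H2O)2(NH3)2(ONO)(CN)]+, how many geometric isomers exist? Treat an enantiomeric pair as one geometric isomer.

6

Systematic placement gives 6 geometric isomers: H2O cis, NH3 cis (3 arrangements, 2 chiral); H2O cis, NH3 trans; H2O trans, NH3 cis; H2O trans, NH3 trans.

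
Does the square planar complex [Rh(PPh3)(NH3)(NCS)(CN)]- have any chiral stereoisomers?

no

In a square planar complex each vertex has one trans partner and two cis neighbours.
The distinct arrangements are (3 in all): (CN/NH3 trans, NCS/PPh3 trans); (CN/PPh3 trans, NCS/NH3 trans); (CN/NCS trans, NH3/PPh3 trans).
Each arrangement has an internal mirror plane or centre of symmetry, so none is chiral.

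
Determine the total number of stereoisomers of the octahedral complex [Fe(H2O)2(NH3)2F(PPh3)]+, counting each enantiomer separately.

The distinct arrangements are (6 in all): H2O cis, NH3 cis (3 arrangements, 2 chiral); H2O cis, NH3 trans; H2O trans, NH3 cis; H2O trans, NH3 trans.
Of these, 2 lack any improper symmetry element and so occur as enantiomeric pairs, giving 6 + 2 = 8 stereoisomers in total.

8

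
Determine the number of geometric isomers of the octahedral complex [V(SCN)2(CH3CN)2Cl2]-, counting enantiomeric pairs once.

An octahedron has six vertices in three trans pairs; every non-trans pair is cis.
Working through the distinct placements yields 5 geometric isomers: SCN trans, CH3CN trans, Cl trans; SCN cis, CH3CN trans, Cl cis; SCN trans, CH3CN cis, Cl cis; SCN cis, CH3CN cis, Cl cis (chiral); SCN cis, CH3CN cis, Cl trans.

5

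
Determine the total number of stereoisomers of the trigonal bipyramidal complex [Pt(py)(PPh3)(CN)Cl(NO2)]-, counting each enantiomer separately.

20

In a trigonal bipyramid the two axial positions differ from the three equatorial ones.
Systematic enumeration (placing each ligand type in turn and discarding arrangements equivalent by rotation or reflection) gives 10 geometric isomers.
Of these, 10 lack any improper symmetry element and so occur as enantiomeric pairs, giving 10 + 10 = 20 stereoisomers in total.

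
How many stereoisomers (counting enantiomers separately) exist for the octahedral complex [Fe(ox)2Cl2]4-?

In an octahedral complex each vertex has one trans partner and four cis neighbours.
Each ox is bidentate and must span two cis positions.
Systematic placement gives 2 geometric isomers: Cl trans; Cl cis (chiral).
One of these lacks any improper symmetry element and so occurs as an enantiomeric pair, giving 2 + 1 = 3 stereoisomers in total.

3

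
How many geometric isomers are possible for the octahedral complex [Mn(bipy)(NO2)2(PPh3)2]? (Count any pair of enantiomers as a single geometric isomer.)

3

An octahedron has six vertices in three trans pairs; every non-trans pair is cis.
Each bipy is bidentate and must span two cis positions.
Working through the distinct placements yields 3 geometric isomers: NO2 trans, PPh3 cis; NO2 cis, PPh3 cis (chiral); NO2 cis, PPh3 trans.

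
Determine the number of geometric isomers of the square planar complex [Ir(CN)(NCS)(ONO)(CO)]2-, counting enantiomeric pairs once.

3

Systematic placement gives 3 geometric isomers: (CN/NCS trans, CO/ONO trans); (CN/ONO trans, CO/NCS trans); (CN/CO trans, NCS/ONO trans).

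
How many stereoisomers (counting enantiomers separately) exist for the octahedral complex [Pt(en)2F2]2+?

3

An octahedron has six vertices in three trans pairs; every non-trans pair is cis.
Each en is bidentate and must span two cis positions.
Working through the distinct placements yields 2 geometric isomers: F trans; F cis (chiral).
One of these lacks any improper symmetry element and so occurs as an enantiomeric pair, giving 2 + 1 = 3 stereoisomers in total.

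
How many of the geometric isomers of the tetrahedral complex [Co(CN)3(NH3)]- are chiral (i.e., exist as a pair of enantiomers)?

0

All four vertices of a tetrahedron are equivalent and mutually adjacent, so cis/trans isomerism cannot arise.
Only one geometric arrangement is possible.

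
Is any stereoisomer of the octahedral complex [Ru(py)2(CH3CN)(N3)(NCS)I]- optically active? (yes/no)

yes

In an octahedral complex each vertex has one trans partner and four cis neighbours.
Placing the ligands in turn and identifying arrangements related by rotation or reflection leaves 9 distinct geometric isomers.
Of these, 6 lack any improper symmetry element and so occur as enantiomeric pairs, giving 9 + 6 = 15 stereoisomers in total.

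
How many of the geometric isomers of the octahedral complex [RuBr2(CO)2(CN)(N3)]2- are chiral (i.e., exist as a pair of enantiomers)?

2

The distinct arrangements are (6 in all): Br trans, CO cis; Br trans, CO trans; Br cis, CO cis (3 arrangements, 2 chiral); Br cis, CO trans.
Of these, 2 lack any improper symmetry element and so occur as enantiomeric pairs, giving 6 + 2 = 8 stereoisomers in total.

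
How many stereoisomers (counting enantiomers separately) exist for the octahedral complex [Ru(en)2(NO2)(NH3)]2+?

The six octahedral sites form three mutually perpendicular trans pairs.
Each en is bidentate and must span two cis positions.
Working through the distinct placements yields 2 geometric isomers: NO2 and NH3 mutually trans; NO2 and NH3 mutually cis (chiral).
One of these lacks any improper symmetry element and so occurs as an enantiomeric pair, giving 2 + 1 = 3 stereoisomers in total.

3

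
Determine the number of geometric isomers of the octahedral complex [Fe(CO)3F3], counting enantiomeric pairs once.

The distinct arrangements are (2 in all): CO mer; CO fac.

2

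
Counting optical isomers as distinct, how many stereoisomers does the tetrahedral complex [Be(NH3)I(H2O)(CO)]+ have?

2

Only one geometric arrangement is possible; it has no improper symmetry element, so it exists as a pair of enantiomers (2 stereoisomers).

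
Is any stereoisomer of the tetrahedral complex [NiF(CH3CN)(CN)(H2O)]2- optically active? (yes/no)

yes

Only one geometric arrangement is possible; it has no improper symmetry element, so it exists as a pair of enantiomers (2 stereoisomers).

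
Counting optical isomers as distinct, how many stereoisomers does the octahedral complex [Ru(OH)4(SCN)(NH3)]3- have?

Systematic placement gives 2 geometric isomers: SCN and NH3 mutually cis; SCN and NH3 mutually trans.
Each arrangement has an internal mirror plane or centre of symmetry, so none is chiral.

2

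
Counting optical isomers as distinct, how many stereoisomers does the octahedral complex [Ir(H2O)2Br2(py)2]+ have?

6

An octahedron has six vertices in three trans pairs; every non-trans pair is cis.
There are 5 geometric isomers: H2O trans, Br trans, py trans; H2O cis, Br trans, py cis; H2O cis, Br cis, py trans; H2O cis, Br cis, py cis (chiral); H2O trans, Br cis, py cis.
One of these lacks any improper symmetry element and so occurs as an enantiomeric pair, giving 5 + 1 = 6 stereoisomers in total.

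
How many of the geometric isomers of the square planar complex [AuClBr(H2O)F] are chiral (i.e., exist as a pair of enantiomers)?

0

Systematic placement gives 3 geometric isomers: (Br/F trans, Cl/H2O trans); (Br/H2O trans, Cl/F trans); (Br/Cl trans, F/H2O trans).
Each arrangement has an internal mirror plane or centre of symmetry, so none is chiral.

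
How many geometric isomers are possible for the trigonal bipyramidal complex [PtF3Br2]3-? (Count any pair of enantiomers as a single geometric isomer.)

3

There are 3 geometric isomers: Br both axial; Br one axial, one equatorial; Br both equatorial.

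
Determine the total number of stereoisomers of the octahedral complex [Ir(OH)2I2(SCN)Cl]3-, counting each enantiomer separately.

8

An octahedron has six vertices in three trans pairs; every non-trans pair is cis.
Systematic placement gives 6 geometric isomers: OH cis, I cis (3 arrangements, 2 chiral); OH trans, I cis; OH cis, I trans; OH trans, I trans.
Of these, 2 lack any improper symmetry element and so occur as enantiomeric pairs, giving 6 + 2 = 8 stereoisomers in total.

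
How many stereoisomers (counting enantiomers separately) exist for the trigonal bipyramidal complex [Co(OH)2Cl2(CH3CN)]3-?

6

In a trigonal bipyramid the two axial positions differ from the three equatorial ones.
Placing the ligands in turn and identifying arrangements related by rotation or reflection leaves 5 distinct geometric isomers.
One of these lacks any improper symmetry element and so occurs as an enantiomeric pair, giving 5 + 1 = 6 stereoisomers in total.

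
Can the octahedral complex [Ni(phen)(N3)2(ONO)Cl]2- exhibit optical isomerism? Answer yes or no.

yes

In an octahedral complex each vertex has one trans partner and four cis neighbours.
Each phen is bidentate and must span two cis positions.
Systematic placement gives 4 geometric isomers: N3 cis (3 arrangements, 2 chiral); N3 trans.
Of these, 2 lack any improper symmetry element and so occur as enantiomeric pairs, giving 4 + 2 = 6 stereoisomers in total.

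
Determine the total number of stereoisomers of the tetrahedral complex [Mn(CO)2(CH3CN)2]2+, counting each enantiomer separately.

All four vertices of a tetrahedron are equivalent and mutually adjacent, so cis/trans isomerism cannot arise.
Only one geometric arrangement is possible.

1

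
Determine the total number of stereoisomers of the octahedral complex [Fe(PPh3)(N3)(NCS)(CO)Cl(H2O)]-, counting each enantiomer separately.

Systematic enumeration (placing each ligand type in turn and discarding arrangements equivalent by rotation or reflection) gives 15 geometric isomers.
Of these, 15 lack any improper symmetry element and so occur as enantiomeric pairs, giving 15 + 15 = 30 stereoisomers in total.

30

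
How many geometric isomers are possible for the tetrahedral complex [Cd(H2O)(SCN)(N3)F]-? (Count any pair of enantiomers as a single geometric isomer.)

All four vertices of a tetrahedron are equivalent and mutually adjacent, so cis/trans isomerism cannot arise.
Only one geometric arrangement is possible; it has no improper symmetry element, so it exists as a pair of enantiomers (2 stereoisomers).

1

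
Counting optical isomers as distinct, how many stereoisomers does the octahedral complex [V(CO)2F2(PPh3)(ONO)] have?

8

In an octahedral complex each vertex has one trans partner and four cis neighbours.
Systematic placement gives 6 geometric isomers: CO trans, F trans; CO trans, F cis; CO cis, F cis (3 arrangements, 2 chiral); CO cis, F trans.
Of these, 2 lack any improper symmetry element and so occur as enantiomeric pairs, giving 6 + 2 = 8 stereoisomers in total.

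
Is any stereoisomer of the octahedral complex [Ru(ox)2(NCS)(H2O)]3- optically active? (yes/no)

yes

Each ox is bidentate and must span two cis positions.
Working through the distinct placements yields 2 geometric isomers: NCS and H2O mutually trans; NCS and H2O mutually cis (chiral).
One of these lacks any improper symmetry element and so occurs as an enantiomeric pair, giving 2 + 1 = 3 stereoisomers in total.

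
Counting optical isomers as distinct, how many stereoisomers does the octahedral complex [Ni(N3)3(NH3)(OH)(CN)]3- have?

Working through the distinct placements yields 4 geometric isomers: N3 mer (3 arrangements); N3 fac (chiral).
One of these lacks any improper symmetry element and so occurs as an enantiomeric pair, giving 4 + 1 = 5 stereoisomers in total.

5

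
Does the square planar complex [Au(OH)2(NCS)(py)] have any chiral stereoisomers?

no

The distinct arrangements are (2 in all): OH cis; OH trans.
Each arrangement has an internal mirror plane or centre of symmetry, so none is chiral.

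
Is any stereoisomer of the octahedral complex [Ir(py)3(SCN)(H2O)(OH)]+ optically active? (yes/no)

yes

The six octahedral sites form three mutually perpendicular trans pairs.
There are 4 geometric isomers: py mer (3 arrangements); py fac (chiral).
One of these lacks any improper symmetry element and so occurs as an enantiomeric pair, giving 4 + 1 = 5 stereoisomers in total.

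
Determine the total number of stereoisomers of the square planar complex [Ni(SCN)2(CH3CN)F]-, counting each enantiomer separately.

In a square planar complex each vertex has one trans partner and two cis neighbours.
Systematic placement gives 2 geometric isomers: SCN cis; SCN trans.
Each arrangement has an internal mirror plane or centre of symmetry, so none is chiral.

2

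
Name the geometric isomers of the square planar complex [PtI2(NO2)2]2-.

cis and trans

In a square planar complex each vertex has one trans partner and two cis neighbours.
Systematic placement gives 2 geometric isomers: I cis; I trans.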